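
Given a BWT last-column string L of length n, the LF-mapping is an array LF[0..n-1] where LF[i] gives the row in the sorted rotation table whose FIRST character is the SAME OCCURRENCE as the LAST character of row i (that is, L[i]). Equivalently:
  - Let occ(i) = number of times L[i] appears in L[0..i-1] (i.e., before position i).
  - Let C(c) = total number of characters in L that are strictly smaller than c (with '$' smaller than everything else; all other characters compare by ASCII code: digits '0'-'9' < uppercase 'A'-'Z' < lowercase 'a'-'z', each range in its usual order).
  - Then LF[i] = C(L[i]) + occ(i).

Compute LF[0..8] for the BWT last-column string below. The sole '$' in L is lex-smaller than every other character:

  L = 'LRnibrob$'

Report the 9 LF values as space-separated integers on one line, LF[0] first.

Answer: 1 2 6 5 3 8 7 4 0

Derivation:
Char counts: '$':1, 'L':1, 'R':1, 'b':2, 'i':1, 'n':1, 'o':1, 'r':1
C (first-col start): C('$')=0, C('L')=1, C('R')=2, C('b')=3, C('i')=5, C('n')=6, C('o')=7, C('r')=8
L[0]='L': occ=0, LF[0]=C('L')+0=1+0=1
L[1]='R': occ=0, LF[1]=C('R')+0=2+0=2
L[2]='n': occ=0, LF[2]=C('n')+0=6+0=6
L[3]='i': occ=0, LF[3]=C('i')+0=5+0=5
L[4]='b': occ=0, LF[4]=C('b')+0=3+0=3
L[5]='r': occ=0, LF[5]=C('r')+0=8+0=8
L[6]='o': occ=0, LF[6]=C('o')+0=7+0=7
L[7]='b': occ=1, LF[7]=C('b')+1=3+1=4
L[8]='$': occ=0, LF[8]=C('$')+0=0+0=0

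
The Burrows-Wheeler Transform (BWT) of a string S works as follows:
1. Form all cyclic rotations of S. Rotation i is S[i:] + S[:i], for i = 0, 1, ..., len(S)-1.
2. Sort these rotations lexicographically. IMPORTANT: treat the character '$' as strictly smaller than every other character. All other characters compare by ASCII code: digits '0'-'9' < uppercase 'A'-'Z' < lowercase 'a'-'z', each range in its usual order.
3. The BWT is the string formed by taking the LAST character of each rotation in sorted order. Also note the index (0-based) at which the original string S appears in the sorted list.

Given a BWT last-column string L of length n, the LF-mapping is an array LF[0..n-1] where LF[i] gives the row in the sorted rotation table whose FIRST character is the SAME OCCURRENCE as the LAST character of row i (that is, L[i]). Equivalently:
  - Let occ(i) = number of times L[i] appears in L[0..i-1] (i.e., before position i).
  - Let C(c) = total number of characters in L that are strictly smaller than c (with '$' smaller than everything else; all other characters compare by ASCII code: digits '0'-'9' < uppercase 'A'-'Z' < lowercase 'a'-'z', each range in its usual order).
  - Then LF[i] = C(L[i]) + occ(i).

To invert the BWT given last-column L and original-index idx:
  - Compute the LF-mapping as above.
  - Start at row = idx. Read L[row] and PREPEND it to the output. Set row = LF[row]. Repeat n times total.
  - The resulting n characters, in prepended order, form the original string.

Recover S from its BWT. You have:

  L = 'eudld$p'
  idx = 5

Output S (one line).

LF mapping: 3 6 1 4 2 0 5
Walk LF starting at row 5, prepending L[row]:
  step 1: row=5, L[5]='$', prepend. Next row=LF[5]=0
  step 2: row=0, L[0]='e', prepend. Next row=LF[0]=3
  step 3: row=3, L[3]='l', prepend. Next row=LF[3]=4
  step 4: row=4, L[4]='d', prepend. Next row=LF[4]=2
  step 5: row=2, L[2]='d', prepend. Next row=LF[2]=1
  step 6: row=1, L[1]='u', prepend. Next row=LF[1]=6
  step 7: row=6, L[6]='p', prepend. Next row=LF[6]=5
Reversed output: puddle$

Answer: puddle$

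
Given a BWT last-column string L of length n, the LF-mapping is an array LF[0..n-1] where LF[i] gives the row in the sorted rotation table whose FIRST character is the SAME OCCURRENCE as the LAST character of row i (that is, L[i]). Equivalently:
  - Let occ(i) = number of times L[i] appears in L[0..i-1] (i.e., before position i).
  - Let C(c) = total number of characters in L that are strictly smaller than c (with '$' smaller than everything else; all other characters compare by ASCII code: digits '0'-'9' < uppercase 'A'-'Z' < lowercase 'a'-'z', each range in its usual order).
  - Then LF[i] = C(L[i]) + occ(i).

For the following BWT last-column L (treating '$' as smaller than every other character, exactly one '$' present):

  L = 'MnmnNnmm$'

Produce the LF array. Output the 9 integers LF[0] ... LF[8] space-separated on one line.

Char counts: '$':1, 'M':1, 'N':1, 'm':3, 'n':3
C (first-col start): C('$')=0, C('M')=1, C('N')=2, C('m')=3, C('n')=6
L[0]='M': occ=0, LF[0]=C('M')+0=1+0=1
L[1]='n': occ=0, LF[1]=C('n')+0=6+0=6
L[2]='m': occ=0, LF[2]=C('m')+0=3+0=3
L[3]='n': occ=1, LF[3]=C('n')+1=6+1=7
L[4]='N': occ=0, LF[4]=C('N')+0=2+0=2
L[5]='n': occ=2, LF[5]=C('n')+2=6+2=8
L[6]='m': occ=1, LF[6]=C('m')+1=3+1=4
L[7]='m': occ=2, LF[7]=C('m')+2=3+2=5
L[8]='$': occ=0, LF[8]=C('$')+0=0+0=0

Answer: 1 6 3 7 2 8 4 5 0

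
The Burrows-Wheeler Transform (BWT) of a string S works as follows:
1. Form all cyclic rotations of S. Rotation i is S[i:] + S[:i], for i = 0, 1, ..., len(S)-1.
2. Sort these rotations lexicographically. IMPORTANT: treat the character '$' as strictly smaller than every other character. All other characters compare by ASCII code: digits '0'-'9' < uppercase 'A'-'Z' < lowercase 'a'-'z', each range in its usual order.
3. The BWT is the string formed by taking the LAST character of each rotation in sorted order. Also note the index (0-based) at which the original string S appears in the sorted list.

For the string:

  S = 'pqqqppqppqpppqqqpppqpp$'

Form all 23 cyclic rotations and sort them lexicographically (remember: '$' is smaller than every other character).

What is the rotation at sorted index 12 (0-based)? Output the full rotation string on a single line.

All 23 rotations (rotation i = S[i:]+S[:i]):
  rot[0] = pqqqppqppqpppqqqpppqpp$
  rot[1] = qqqppqppqpppqqqpppqpp$p
  rot[2] = qqppqppqpppqqqpppqpp$pq
  rot[3] = qppqppqpppqqqpppqpp$pqq
  rot[4] = ppqppqpppqqqpppqpp$pqqq
  rot[5] = pqppqpppqqqpppqpp$pqqqp
  rot[6] = qppqpppqqqpppqpp$pqqqpp
  rot[7] = ppqpppqqqpppqpp$pqqqppq
  rot[8] = pqpppqqqpppqpp$pqqqppqp
  rot[9] = qpppqqqpppqpp$pqqqppqpp
  rot[10] = pppqqqpppqpp$pqqqppqppq
  rot[11] = ppqqqpppqpp$pqqqppqppqp
  rot[12] = pqqqpppqpp$pqqqppqppqpp
  rot[13] = qqqpppqpp$pqqqppqppqppp
  rot[14] = qqpppqpp$pqqqppqppqpppq
  rot[15] = qpppqpp$pqqqppqppqpppqq
  rot[16] = pppqpp$pqqqppqppqpppqqq
  rot[17] = ppqpp$pqqqppqppqpppqqqp
  rot[18] = pqpp$pqqqppqppqpppqqqpp
  rot[19] = qpp$pqqqppqppqpppqqqppp
  rot[20] = pp$pqqqppqppqpppqqqpppq
  rot[21] = p$pqqqppqppqpppqqqpppqp
  rot[22] = $pqqqppqppqpppqqqpppqpp
Sorted (with $ < everything):
  sorted[0] = $pqqqppqppqpppqqqpppqpp
  sorted[1] = p$pqqqppqppqpppqqqpppqp
  sorted[2] = pp$pqqqppqppqpppqqqpppq
  sorted[3] = pppqpp$pqqqppqppqpppqqq
  sorted[4] = pppqqqpppqpp$pqqqppqppq
  sorted[5] = ppqpp$pqqqppqppqpppqqqp
  sorted[6] = ppqpppqqqpppqpp$pqqqppq
  sorted[7] = ppqppqpppqqqpppqpp$pqqq
  sorted[8] = ppqqqpppqpp$pqqqppqppqp
  sorted[9] = pqpp$pqqqppqppqpppqqqpp
  sorted[10] = pqpppqqqpppqpp$pqqqppqp
  sorted[11] = pqppqpppqqqpppqpp$pqqqp
  sorted[12] = pqqqpppqpp$pqqqppqppqpp
  sorted[13] = pqqqppqppqpppqqqpppqpp$
  sorted[14] = qpp$pqqqppqppqpppqqqppp
  sorted[15] = qpppqpp$pqqqppqppqpppqq
  sorted[16] = qpppqqqpppqpp$pqqqppqpp
  sorted[17] = qppqpppqqqpppqpp$pqqqpp
  sorted[18] = qppqppqpppqqqpppqpp$pqq
  sorted[19] = qqpppqpp$pqqqppqppqpppq
  sorted[20] = qqppqppqpppqqqpppqpp$pq
  sorted[21] = qqqpppqpp$pqqqppqppqppp
  sorted[22] = qqqppqppqpppqqqpppqpp$p
sorted[12] = pqqqpppqpp$pqqqppqppqpp

Answer: pqqqpppqpp$pqqqppqppqpp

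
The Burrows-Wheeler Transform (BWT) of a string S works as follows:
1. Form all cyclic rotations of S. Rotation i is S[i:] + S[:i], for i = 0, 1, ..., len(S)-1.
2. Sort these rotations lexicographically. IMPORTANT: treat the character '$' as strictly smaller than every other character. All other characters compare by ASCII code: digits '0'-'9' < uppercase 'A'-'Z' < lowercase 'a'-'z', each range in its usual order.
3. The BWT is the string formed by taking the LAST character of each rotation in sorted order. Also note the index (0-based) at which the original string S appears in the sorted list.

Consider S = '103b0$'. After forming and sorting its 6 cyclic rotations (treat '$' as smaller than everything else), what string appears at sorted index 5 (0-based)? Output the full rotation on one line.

All 6 rotations (rotation i = S[i:]+S[:i]):
  rot[0] = 103b0$
  rot[1] = 03b0$1
  rot[2] = 3b0$10
  rot[3] = b0$103
  rot[4] = 0$103b
  rot[5] = $103b0
Sorted (with $ < everything):
  sorted[0] = $103b0
  sorted[1] = 0$103b
  sorted[2] = 03b0$1
  sorted[3] = 103b0$
  sorted[4] = 3b0$10
  sorted[5] = b0$103
sorted[5] = b0$103

Answer: b0$103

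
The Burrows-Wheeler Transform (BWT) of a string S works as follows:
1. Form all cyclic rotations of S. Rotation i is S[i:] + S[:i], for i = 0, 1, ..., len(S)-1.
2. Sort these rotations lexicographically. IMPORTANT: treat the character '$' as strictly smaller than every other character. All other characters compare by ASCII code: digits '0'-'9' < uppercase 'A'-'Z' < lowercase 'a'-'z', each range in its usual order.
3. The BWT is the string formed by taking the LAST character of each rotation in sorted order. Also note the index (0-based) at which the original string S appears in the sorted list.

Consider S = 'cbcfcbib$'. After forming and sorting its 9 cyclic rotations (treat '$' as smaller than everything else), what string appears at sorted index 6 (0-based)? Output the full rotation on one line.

Answer: cfcbib$cb

Derivation:
All 9 rotations (rotation i = S[i:]+S[:i]):
  rot[0] = cbcfcbib$
  rot[1] = bcfcbib$c
  rot[2] = cfcbib$cb
  rot[3] = fcbib$cbc
  rot[4] = cbib$cbcf
  rot[5] = bib$cbcfc
  rot[6] = ib$cbcfcb
  rot[7] = b$cbcfcbi
  rot[8] = $cbcfcbib
Sorted (with $ < everything):
  sorted[0] = $cbcfcbib
  sorted[1] = b$cbcfcbi
  sorted[2] = bcfcbib$c
  sorted[3] = bib$cbcfc
  sorted[4] = cbcfcbib$
  sorted[5] = cbib$cbcf
  sorted[6] = cfcbib$cb
  sorted[7] = fcbib$cbc
  sorted[8] = ib$cbcfcb
sorted[6] = cfcbib$cb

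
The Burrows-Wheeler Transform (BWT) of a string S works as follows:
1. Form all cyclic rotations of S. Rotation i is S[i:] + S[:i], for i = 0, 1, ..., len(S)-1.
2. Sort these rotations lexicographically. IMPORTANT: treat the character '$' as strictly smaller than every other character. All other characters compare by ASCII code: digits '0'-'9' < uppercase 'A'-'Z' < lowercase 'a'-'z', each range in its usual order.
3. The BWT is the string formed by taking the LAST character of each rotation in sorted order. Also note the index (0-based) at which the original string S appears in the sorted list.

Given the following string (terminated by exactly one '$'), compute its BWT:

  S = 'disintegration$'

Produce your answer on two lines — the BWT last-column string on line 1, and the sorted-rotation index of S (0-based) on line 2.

Answer: nr$testdoiigina
2

Derivation:
All 15 rotations (rotation i = S[i:]+S[:i]):
  rot[0] = disintegration$
  rot[1] = isintegration$d
  rot[2] = sintegration$di
  rot[3] = integration$dis
  rot[4] = ntegration$disi
  rot[5] = tegration$disin
  rot[6] = egration$disint
  rot[7] = gration$disinte
  rot[8] = ration$disinteg
  rot[9] = ation$disintegr
  rot[10] = tion$disintegra
  rot[11] = ion$disintegrat
  rot[12] = on$disintegrati
  rot[13] = n$disintegratio
  rot[14] = $disintegration
Sorted (with $ < everything):
  sorted[0] = $disintegration  (last char: 'n')
  sorted[1] = ation$disintegr  (last char: 'r')
  sorted[2] = disintegration$  (last char: '$')
  sorted[3] = egration$disint  (last char: 't')
  sorted[4] = gration$disinte  (last char: 'e')
  sorted[5] = integration$dis  (last char: 's')
  sorted[6] = ion$disintegrat  (last char: 't')
  sorted[7] = isintegration$d  (last char: 'd')
  sorted[8] = n$disintegratio  (last char: 'o')
  sorted[9] = ntegration$disi  (last char: 'i')
  sorted[10] = on$disintegrati  (last char: 'i')
  sorted[11] = ration$disinteg  (last char: 'g')
  sorted[12] = sintegration$di  (last char: 'i')
  sorted[13] = tegration$disin  (last char: 'n')
  sorted[14] = tion$disintegra  (last char: 'a')
Last column: nr$testdoiigina
Original string S is at sorted index 2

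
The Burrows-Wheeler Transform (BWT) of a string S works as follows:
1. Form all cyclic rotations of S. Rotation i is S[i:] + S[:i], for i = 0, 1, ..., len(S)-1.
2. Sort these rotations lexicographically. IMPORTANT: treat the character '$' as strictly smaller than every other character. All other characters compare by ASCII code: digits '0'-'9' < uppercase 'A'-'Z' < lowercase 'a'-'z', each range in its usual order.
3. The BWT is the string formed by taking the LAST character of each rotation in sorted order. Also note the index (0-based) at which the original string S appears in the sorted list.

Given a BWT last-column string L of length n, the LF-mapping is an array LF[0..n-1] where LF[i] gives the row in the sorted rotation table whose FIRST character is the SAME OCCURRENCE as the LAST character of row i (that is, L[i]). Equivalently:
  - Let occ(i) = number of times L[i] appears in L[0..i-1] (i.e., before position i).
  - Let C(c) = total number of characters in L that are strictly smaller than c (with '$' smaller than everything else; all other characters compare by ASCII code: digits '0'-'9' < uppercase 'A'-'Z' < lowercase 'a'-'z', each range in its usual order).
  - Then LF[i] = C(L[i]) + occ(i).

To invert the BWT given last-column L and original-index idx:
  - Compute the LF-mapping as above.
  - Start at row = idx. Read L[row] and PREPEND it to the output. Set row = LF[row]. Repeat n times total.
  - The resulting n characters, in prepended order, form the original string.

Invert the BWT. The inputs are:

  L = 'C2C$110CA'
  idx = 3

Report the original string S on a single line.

Answer: 1ACC120C$

Derivation:
LF mapping: 6 4 7 0 2 3 1 8 5
Walk LF starting at row 3, prepending L[row]:
  step 1: row=3, L[3]='$', prepend. Next row=LF[3]=0
  step 2: row=0, L[0]='C', prepend. Next row=LF[0]=6
  step 3: row=6, L[6]='0', prepend. Next row=LF[6]=1
  step 4: row=1, L[1]='2', prepend. Next row=LF[1]=4
  step 5: row=4, L[4]='1', prepend. Next row=LF[4]=2
  step 6: row=2, L[2]='C', prepend. Next row=LF[2]=7
  step 7: row=7, L[7]='C', prepend. Next row=LF[7]=8
  step 8: row=8, L[8]='A', prepend. Next row=LF[8]=5
  step 9: row=5, L[5]='1', prepend. Next row=LF[5]=3
Reversed output: 1ACC120C$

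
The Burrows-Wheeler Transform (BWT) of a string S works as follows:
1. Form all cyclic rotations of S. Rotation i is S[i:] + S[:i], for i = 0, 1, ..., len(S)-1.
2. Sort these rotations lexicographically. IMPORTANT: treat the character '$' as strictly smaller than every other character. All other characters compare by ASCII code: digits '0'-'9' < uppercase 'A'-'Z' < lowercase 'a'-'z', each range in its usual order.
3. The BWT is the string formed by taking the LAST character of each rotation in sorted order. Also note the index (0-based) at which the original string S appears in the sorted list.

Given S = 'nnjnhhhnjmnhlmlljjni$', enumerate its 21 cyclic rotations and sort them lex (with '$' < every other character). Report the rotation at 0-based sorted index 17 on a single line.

Answer: ni$nnjnhhhnjmnhlmlljj

Derivation:
All 21 rotations (rotation i = S[i:]+S[:i]):
  rot[0] = nnjnhhhnjmnhlmlljjni$
  rot[1] = njnhhhnjmnhlmlljjni$n
  rot[2] = jnhhhnjmnhlmlljjni$nn
  rot[3] = nhhhnjmnhlmlljjni$nnj
  rot[4] = hhhnjmnhlmlljjni$nnjn
  rot[5] = hhnjmnhlmlljjni$nnjnh
  rot[6] = hnjmnhlmlljjni$nnjnhh
  rot[7] = njmnhlmlljjni$nnjnhhh
  rot[8] = jmnhlmlljjni$nnjnhhhn
  rot[9] = mnhlmlljjni$nnjnhhhnj
  rot[10] = nhlmlljjni$nnjnhhhnjm
  rot[11] = hlmlljjni$nnjnhhhnjmn
  rot[12] = lmlljjni$nnjnhhhnjmnh
  rot[13] = mlljjni$nnjnhhhnjmnhl
  rot[14] = lljjni$nnjnhhhnjmnhlm
  rot[15] = ljjni$nnjnhhhnjmnhlml
  rot[16] = jjni$nnjnhhhnjmnhlmll
  rot[17] = jni$nnjnhhhnjmnhlmllj
  rot[18] = ni$nnjnhhhnjmnhlmlljj
  rot[19] = i$nnjnhhhnjmnhlmlljjn
  rot[20] = $nnjnhhhnjmnhlmlljjni
Sorted (with $ < everything):
  sorted[0] = $nnjnhhhnjmnhlmlljjni
  sorted[1] = hhhnjmnhlmlljjni$nnjn
  sorted[2] = hhnjmnhlmlljjni$nnjnh
  sorted[3] = hlmlljjni$nnjnhhhnjmn
  sorted[4] = hnjmnhlmlljjni$nnjnhh
  sorted[5] = i$nnjnhhhnjmnhlmlljjn
  sorted[6] = jjni$nnjnhhhnjmnhlmll
  sorted[7] = jmnhlmlljjni$nnjnhhhn
  sorted[8] = jnhhhnjmnhlmlljjni$nn
  sorted[9] = jni$nnjnhhhnjmnhlmllj
  sorted[10] = ljjni$nnjnhhhnjmnhlml
  sorted[11] = lljjni$nnjnhhhnjmnhlm
  sorted[12] = lmlljjni$nnjnhhhnjmnh
  sorted[13] = mlljjni$nnjnhhhnjmnhl
  sorted[14] = mnhlmlljjni$nnjnhhhnj
  sorted[15] = nhhhnjmnhlmlljjni$nnj
  sorted[16] = nhlmlljjni$nnjnhhhnjm
  sorted[17] = ni$nnjnhhhnjmnhlmlljj
  sorted[18] = njmnhlmlljjni$nnjnhhh
  sorted[19] = njnhhhnjmnhlmlljjni$n
  sorted[20] = nnjnhhhnjmnhlmlljjni$
sorted[17] = ni$nnjnhhhnjmnhlmlljj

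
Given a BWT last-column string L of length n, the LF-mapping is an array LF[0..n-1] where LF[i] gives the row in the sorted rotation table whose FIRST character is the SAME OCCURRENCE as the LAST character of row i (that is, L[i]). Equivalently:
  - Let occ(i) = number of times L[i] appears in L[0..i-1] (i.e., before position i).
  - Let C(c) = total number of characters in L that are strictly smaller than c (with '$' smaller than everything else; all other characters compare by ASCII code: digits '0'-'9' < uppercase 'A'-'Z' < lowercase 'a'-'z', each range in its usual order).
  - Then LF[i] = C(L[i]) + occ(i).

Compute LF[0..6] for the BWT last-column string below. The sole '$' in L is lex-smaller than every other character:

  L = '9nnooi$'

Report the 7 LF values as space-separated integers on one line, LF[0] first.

Answer: 1 3 4 5 6 2 0

Derivation:
Char counts: '$':1, '9':1, 'i':1, 'n':2, 'o':2
C (first-col start): C('$')=0, C('9')=1, C('i')=2, C('n')=3, C('o')=5
L[0]='9': occ=0, LF[0]=C('9')+0=1+0=1
L[1]='n': occ=0, LF[1]=C('n')+0=3+0=3
L[2]='n': occ=1, LF[2]=C('n')+1=3+1=4
L[3]='o': occ=0, LF[3]=C('o')+0=5+0=5
L[4]='o': occ=1, LF[4]=C('o')+1=5+1=6
L[5]='i': occ=0, LF[5]=C('i')+0=2+0=2
L[6]='$': occ=0, LF[6]=C('$')+0=0+0=0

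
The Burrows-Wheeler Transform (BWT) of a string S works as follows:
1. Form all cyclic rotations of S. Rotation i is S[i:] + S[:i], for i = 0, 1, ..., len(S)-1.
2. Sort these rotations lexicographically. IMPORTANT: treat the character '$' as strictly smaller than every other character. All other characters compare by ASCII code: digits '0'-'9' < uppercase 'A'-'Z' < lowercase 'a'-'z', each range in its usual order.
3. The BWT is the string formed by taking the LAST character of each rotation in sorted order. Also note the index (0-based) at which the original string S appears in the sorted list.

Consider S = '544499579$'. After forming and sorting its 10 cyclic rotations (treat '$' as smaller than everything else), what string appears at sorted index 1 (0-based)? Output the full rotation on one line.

All 10 rotations (rotation i = S[i:]+S[:i]):
  rot[0] = 544499579$
  rot[1] = 44499579$5
  rot[2] = 4499579$54
  rot[3] = 499579$544
  rot[4] = 99579$5444
  rot[5] = 9579$54449
  rot[6] = 579$544499
  rot[7] = 79$5444995
  rot[8] = 9$54449957
  rot[9] = $544499579
Sorted (with $ < everything):
  sorted[0] = $544499579
  sorted[1] = 44499579$5
  sorted[2] = 4499579$54
  sorted[3] = 499579$544
  sorted[4] = 544499579$
  sorted[5] = 579$544499
  sorted[6] = 79$5444995
  sorted[7] = 9$54449957
  sorted[8] = 9579$54449
  sorted[9] = 99579$5444
sorted[1] = 44499579$5

Answer: 44499579$5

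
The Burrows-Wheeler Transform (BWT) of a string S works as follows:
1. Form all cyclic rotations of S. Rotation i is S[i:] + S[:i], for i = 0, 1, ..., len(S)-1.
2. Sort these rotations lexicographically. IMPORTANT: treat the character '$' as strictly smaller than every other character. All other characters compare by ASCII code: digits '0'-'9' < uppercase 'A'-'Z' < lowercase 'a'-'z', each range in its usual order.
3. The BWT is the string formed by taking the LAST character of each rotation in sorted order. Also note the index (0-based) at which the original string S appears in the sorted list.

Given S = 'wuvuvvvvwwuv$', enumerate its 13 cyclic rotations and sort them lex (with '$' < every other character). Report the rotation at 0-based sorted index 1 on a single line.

Answer: uv$wuvuvvvvww

Derivation:
All 13 rotations (rotation i = S[i:]+S[:i]):
  rot[0] = wuvuvvvvwwuv$
  rot[1] = uvuvvvvwwuv$w
  rot[2] = vuvvvvwwuv$wu
  rot[3] = uvvvvwwuv$wuv
  rot[4] = vvvvwwuv$wuvu
  rot[5] = vvvwwuv$wuvuv
  rot[6] = vvwwuv$wuvuvv
  rot[7] = vwwuv$wuvuvvv
  rot[8] = wwuv$wuvuvvvv
  rot[9] = wuv$wuvuvvvvw
  rot[10] = uv$wuvuvvvvww
  rot[11] = v$wuvuvvvvwwu
  rot[12] = $wuvuvvvvwwuv
Sorted (with $ < everything):
  sorted[0] = $wuvuvvvvwwuv
  sorted[1] = uv$wuvuvvvvww
  sorted[2] = uvuvvvvwwuv$w
  sorted[3] = uvvvvwwuv$wuv
  sorted[4] = v$wuvuvvvvwwu
  sorted[5] = vuvvvvwwuv$wu
  sorted[6] = vvvvwwuv$wuvu
  sorted[7] = vvvwwuv$wuvuv
  sorted[8] = vvwwuv$wuvuvv
  sorted[9] = vwwuv$wuvuvvv
  sorted[10] = wuv$wuvuvvvvw
  sorted[11] = wuvuvvvvwwuv$
  sorted[12] = wwuv$wuvuvvvv
sorted[1] = uv$wuvuvvvvww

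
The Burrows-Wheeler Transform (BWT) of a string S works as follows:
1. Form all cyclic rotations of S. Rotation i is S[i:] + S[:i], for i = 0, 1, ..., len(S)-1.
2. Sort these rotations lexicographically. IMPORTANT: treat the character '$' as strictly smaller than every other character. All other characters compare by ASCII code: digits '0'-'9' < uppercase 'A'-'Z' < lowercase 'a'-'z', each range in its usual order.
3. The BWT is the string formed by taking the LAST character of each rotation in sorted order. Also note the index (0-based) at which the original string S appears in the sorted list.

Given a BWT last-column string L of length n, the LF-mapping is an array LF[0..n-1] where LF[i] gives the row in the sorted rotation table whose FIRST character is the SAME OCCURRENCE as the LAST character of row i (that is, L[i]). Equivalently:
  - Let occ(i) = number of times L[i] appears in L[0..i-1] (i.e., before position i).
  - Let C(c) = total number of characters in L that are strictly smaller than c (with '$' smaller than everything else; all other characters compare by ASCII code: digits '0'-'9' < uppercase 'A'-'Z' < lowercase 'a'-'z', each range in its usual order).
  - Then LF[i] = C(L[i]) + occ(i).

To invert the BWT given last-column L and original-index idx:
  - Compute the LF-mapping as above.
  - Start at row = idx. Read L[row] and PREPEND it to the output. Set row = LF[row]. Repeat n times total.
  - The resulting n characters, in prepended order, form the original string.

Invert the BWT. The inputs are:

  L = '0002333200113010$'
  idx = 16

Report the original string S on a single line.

LF mapping: 1 2 3 11 13 14 15 12 4 5 8 9 16 6 10 7 0
Walk LF starting at row 16, prepending L[row]:
  step 1: row=16, L[16]='$', prepend. Next row=LF[16]=0
  step 2: row=0, L[0]='0', prepend. Next row=LF[0]=1
  step 3: row=1, L[1]='0', prepend. Next row=LF[1]=2
  step 4: row=2, L[2]='0', prepend. Next row=LF[2]=3
  step 5: row=3, L[3]='2', prepend. Next row=LF[3]=11
  step 6: row=11, L[11]='1', prepend. Next row=LF[11]=9
  step 7: row=9, L[9]='0', prepend. Next row=LF[9]=5
  step 8: row=5, L[5]='3', prepend. Next row=LF[5]=14
  step 9: row=14, L[14]='1', prepend. Next row=LF[14]=10
  step 10: row=10, L[10]='1', prepend. Next row=LF[10]=8
  step 11: row=8, L[8]='0', prepend. Next row=LF[8]=4
  step 12: row=4, L[4]='3', prepend. Next row=LF[4]=13
  step 13: row=13, L[13]='0', prepend. Next row=LF[13]=6
  step 14: row=6, L[6]='3', prepend. Next row=LF[6]=15
  step 15: row=15, L[15]='0', prepend. Next row=LF[15]=7
  step 16: row=7, L[7]='2', prepend. Next row=LF[7]=12
  step 17: row=12, L[12]='3', prepend. Next row=LF[12]=16
Reversed output: 3203030113012000$

Answer: 3203030113012000$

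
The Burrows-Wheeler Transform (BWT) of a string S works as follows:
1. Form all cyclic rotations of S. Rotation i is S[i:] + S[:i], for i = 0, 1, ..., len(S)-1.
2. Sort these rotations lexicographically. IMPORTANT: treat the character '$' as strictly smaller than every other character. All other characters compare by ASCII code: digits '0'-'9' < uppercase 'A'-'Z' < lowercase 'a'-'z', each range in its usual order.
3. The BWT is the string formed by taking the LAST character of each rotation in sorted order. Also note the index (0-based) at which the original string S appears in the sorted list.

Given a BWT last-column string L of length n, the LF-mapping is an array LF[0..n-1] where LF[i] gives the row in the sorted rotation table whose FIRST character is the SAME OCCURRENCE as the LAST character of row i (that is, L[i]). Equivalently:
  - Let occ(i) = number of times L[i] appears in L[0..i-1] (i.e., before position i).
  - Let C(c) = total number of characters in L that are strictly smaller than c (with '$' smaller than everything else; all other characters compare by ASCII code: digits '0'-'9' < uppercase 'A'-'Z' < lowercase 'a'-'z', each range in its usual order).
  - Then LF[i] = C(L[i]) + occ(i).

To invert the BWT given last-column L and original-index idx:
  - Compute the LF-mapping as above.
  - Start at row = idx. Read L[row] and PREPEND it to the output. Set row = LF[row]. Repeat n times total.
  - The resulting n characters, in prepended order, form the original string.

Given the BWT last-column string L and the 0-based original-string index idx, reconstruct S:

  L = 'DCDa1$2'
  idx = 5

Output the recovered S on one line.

Answer: D2aC1D$

Derivation:
LF mapping: 4 3 5 6 1 0 2
Walk LF starting at row 5, prepending L[row]:
  step 1: row=5, L[5]='$', prepend. Next row=LF[5]=0
  step 2: row=0, L[0]='D', prepend. Next row=LF[0]=4
  step 3: row=4, L[4]='1', prepend. Next row=LF[4]=1
  step 4: row=1, L[1]='C', prepend. Next row=LF[1]=3
  step 5: row=3, L[3]='a', prepend. Next row=LF[3]=6
  step 6: row=6, L[6]='2', prepend. Next row=LF[6]=2
  step 7: row=2, L[2]='D', prepend. Next row=LF[2]=5
Reversed output: D2aC1D$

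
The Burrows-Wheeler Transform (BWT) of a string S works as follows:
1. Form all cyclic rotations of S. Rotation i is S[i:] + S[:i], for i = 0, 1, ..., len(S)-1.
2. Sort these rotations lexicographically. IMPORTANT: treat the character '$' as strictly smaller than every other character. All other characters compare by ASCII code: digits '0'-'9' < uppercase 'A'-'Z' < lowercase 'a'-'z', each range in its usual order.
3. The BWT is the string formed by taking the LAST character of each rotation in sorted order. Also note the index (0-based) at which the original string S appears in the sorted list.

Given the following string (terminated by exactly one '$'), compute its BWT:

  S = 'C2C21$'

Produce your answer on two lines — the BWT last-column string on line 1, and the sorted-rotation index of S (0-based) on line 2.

All 6 rotations (rotation i = S[i:]+S[:i]):
  rot[0] = C2C21$
  rot[1] = 2C21$C
  rot[2] = C21$C2
  rot[3] = 21$C2C
  rot[4] = 1$C2C2
  rot[5] = $C2C21
Sorted (with $ < everything):
  sorted[0] = $C2C21  (last char: '1')
  sorted[1] = 1$C2C2  (last char: '2')
  sorted[2] = 21$C2C  (last char: 'C')
  sorted[3] = 2C21$C  (last char: 'C')
  sorted[4] = C21$C2  (last char: '2')
  sorted[5] = C2C21$  (last char: '$')
Last column: 12CC2$
Original string S is at sorted index 5

Answer: 12CC2$
5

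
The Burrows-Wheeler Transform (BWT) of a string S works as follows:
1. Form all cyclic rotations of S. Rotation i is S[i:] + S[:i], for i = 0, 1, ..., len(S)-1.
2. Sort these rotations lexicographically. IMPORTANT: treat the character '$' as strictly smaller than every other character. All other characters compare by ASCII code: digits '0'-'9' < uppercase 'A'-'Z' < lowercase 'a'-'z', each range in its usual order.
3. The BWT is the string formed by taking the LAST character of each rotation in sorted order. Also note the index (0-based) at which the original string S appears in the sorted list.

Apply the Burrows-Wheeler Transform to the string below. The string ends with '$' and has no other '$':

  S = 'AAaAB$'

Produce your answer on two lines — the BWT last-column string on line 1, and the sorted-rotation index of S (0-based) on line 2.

All 6 rotations (rotation i = S[i:]+S[:i]):
  rot[0] = AAaAB$
  rot[1] = AaAB$A
  rot[2] = aAB$AA
  rot[3] = AB$AAa
  rot[4] = B$AAaA
  rot[5] = $AAaAB
Sorted (with $ < everything):
  sorted[0] = $AAaAB  (last char: 'B')
  sorted[1] = AAaAB$  (last char: '$')
  sorted[2] = AB$AAa  (last char: 'a')
  sorted[3] = AaAB$A  (last char: 'A')
  sorted[4] = B$AAaA  (last char: 'A')
  sorted[5] = aAB$AA  (last char: 'A')
Last column: B$aAAA
Original string S is at sorted index 1

Answer: B$aAAA
1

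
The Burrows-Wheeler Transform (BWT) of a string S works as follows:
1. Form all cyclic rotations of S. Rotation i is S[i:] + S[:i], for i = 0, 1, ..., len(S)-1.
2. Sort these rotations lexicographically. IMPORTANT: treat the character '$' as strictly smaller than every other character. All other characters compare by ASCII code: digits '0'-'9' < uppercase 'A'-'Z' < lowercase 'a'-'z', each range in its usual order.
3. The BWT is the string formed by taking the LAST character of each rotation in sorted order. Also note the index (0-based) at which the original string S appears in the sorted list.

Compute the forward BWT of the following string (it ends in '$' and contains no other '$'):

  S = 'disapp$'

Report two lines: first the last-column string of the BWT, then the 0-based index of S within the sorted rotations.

Answer: ps$dpai
2

Derivation:
All 7 rotations (rotation i = S[i:]+S[:i]):
  rot[0] = disapp$
  rot[1] = isapp$d
  rot[2] = sapp$di
  rot[3] = app$dis
  rot[4] = pp$disa
  rot[5] = p$disap
  rot[6] = $disapp
Sorted (with $ < everything):
  sorted[0] = $disapp  (last char: 'p')
  sorted[1] = app$dis  (last char: 's')
  sorted[2] = disapp$  (last char: '$')
  sorted[3] = isapp$d  (last char: 'd')
  sorted[4] = p$disap  (last char: 'p')
  sorted[5] = pp$disa  (last char: 'a')
  sorted[6] = sapp$di  (last char: 'i')
Last column: ps$dpai
Original string S is at sorted index 2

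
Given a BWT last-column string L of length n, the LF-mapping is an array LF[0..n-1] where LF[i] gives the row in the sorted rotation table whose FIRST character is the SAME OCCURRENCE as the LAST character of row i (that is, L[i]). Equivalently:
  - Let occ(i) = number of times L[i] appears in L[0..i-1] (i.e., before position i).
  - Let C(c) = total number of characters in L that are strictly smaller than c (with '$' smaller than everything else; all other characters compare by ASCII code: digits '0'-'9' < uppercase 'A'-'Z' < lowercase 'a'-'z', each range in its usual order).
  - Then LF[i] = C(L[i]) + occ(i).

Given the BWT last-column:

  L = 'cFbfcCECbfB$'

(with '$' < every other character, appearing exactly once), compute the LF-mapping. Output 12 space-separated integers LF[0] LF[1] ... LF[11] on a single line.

Answer: 8 5 6 10 9 2 4 3 7 11 1 0

Derivation:
Char counts: '$':1, 'B':1, 'C':2, 'E':1, 'F':1, 'b':2, 'c':2, 'f':2
C (first-col start): C('$')=0, C('B')=1, C('C')=2, C('E')=4, C('F')=5, C('b')=6, C('c')=8, C('f')=10
L[0]='c': occ=0, LF[0]=C('c')+0=8+0=8
L[1]='F': occ=0, LF[1]=C('F')+0=5+0=5
L[2]='b': occ=0, LF[2]=C('b')+0=6+0=6
L[3]='f': occ=0, LF[3]=C('f')+0=10+0=10
L[4]='c': occ=1, LF[4]=C('c')+1=8+1=9
L[5]='C': occ=0, LF[5]=C('C')+0=2+0=2
L[6]='E': occ=0, LF[6]=C('E')+0=4+0=4
L[7]='C': occ=1, LF[7]=C('C')+1=2+1=3
L[8]='b': occ=1, LF[8]=C('b')+1=6+1=7
L[9]='f': occ=1, LF[9]=C('f')+1=10+1=11
L[10]='B': occ=0, LF[10]=C('B')+0=1+0=1
L[11]='$': occ=0, LF[11]=C('$')+0=0+0=0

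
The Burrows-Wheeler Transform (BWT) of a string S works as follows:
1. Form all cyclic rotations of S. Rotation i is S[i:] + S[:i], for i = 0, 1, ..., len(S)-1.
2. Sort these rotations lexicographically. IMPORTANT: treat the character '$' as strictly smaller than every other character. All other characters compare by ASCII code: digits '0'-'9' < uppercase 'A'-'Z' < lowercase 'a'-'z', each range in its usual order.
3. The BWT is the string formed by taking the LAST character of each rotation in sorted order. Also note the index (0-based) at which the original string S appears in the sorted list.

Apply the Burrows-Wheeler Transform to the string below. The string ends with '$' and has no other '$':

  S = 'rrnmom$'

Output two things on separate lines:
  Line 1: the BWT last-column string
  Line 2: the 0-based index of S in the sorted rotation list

All 7 rotations (rotation i = S[i:]+S[:i]):
  rot[0] = rrnmom$
  rot[1] = rnmom$r
  rot[2] = nmom$rr
  rot[3] = mom$rrn
  rot[4] = om$rrnm
  rot[5] = m$rrnmo
  rot[6] = $rrnmom
Sorted (with $ < everything):
  sorted[0] = $rrnmom  (last char: 'm')
  sorted[1] = m$rrnmo  (last char: 'o')
  sorted[2] = mom$rrn  (last char: 'n')
  sorted[3] = nmom$rr  (last char: 'r')
  sorted[4] = om$rrnm  (last char: 'm')
  sorted[5] = rnmom$r  (last char: 'r')
  sorted[6] = rrnmom$  (last char: '$')
Last column: monrmr$
Original string S is at sorted index 6

Answer: monrmr$
6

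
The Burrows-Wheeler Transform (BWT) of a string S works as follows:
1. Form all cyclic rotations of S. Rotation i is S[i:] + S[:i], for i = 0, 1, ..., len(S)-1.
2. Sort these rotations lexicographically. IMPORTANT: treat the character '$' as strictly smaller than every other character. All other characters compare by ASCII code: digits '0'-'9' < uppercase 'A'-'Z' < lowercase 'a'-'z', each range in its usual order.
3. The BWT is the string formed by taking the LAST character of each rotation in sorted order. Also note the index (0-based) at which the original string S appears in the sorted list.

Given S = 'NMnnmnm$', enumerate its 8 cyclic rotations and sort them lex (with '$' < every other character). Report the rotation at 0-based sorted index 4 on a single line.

All 8 rotations (rotation i = S[i:]+S[:i]):
  rot[0] = NMnnmnm$
  rot[1] = Mnnmnm$N
  rot[2] = nnmnm$NM
  rot[3] = nmnm$NMn
  rot[4] = mnm$NMnn
  rot[5] = nm$NMnnm
  rot[6] = m$NMnnmn
  rot[7] = $NMnnmnm
Sorted (with $ < everything):
  sorted[0] = $NMnnmnm
  sorted[1] = Mnnmnm$N
  sorted[2] = NMnnmnm$
  sorted[3] = m$NMnnmn
  sorted[4] = mnm$NMnn
  sorted[5] = nm$NMnnm
  sorted[6] = nmnm$NMn
  sorted[7] = nnmnm$NM
sorted[4] = mnm$NMnn

Answer: mnm$NMnn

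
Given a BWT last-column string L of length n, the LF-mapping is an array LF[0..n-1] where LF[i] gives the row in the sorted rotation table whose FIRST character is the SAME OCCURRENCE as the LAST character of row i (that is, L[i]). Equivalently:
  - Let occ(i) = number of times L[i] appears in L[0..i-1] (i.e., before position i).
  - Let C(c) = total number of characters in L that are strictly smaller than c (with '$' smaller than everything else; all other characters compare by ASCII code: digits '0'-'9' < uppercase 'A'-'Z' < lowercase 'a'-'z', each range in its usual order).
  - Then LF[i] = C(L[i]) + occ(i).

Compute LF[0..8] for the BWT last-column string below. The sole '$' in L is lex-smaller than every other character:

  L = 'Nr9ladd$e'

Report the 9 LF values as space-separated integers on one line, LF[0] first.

Answer: 2 8 1 7 3 4 5 0 6

Derivation:
Char counts: '$':1, '9':1, 'N':1, 'a':1, 'd':2, 'e':1, 'l':1, 'r':1
C (first-col start): C('$')=0, C('9')=1, C('N')=2, C('a')=3, C('d')=4, C('e')=6, C('l')=7, C('r')=8
L[0]='N': occ=0, LF[0]=C('N')+0=2+0=2
L[1]='r': occ=0, LF[1]=C('r')+0=8+0=8
L[2]='9': occ=0, LF[2]=C('9')+0=1+0=1
L[3]='l': occ=0, LF[3]=C('l')+0=7+0=7
L[4]='a': occ=0, LF[4]=C('a')+0=3+0=3
L[5]='d': occ=0, LF[5]=C('d')+0=4+0=4
L[6]='d': occ=1, LF[6]=C('d')+1=4+1=5
L[7]='$': occ=0, LF[7]=C('$')+0=0+0=0
L[8]='e': occ=0, LF[8]=C('e')+0=6+0=6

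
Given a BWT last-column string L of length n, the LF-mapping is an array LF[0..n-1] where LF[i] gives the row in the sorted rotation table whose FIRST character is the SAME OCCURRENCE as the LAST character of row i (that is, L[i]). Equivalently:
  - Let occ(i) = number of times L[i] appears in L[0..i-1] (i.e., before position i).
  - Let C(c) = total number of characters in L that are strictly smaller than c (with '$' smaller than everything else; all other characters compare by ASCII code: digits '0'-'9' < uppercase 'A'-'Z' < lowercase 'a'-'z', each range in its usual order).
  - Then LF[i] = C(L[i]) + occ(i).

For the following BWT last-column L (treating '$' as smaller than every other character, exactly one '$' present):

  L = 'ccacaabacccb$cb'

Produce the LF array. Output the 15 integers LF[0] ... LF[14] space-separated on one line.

Char counts: '$':1, 'a':4, 'b':3, 'c':7
C (first-col start): C('$')=0, C('a')=1, C('b')=5, C('c')=8
L[0]='c': occ=0, LF[0]=C('c')+0=8+0=8
L[1]='c': occ=1, LF[1]=C('c')+1=8+1=9
L[2]='a': occ=0, LF[2]=C('a')+0=1+0=1
L[3]='c': occ=2, LF[3]=C('c')+2=8+2=10
L[4]='a': occ=1, LF[4]=C('a')+1=1+1=2
L[5]='a': occ=2, LF[5]=C('a')+2=1+2=3
L[6]='b': occ=0, LF[6]=C('b')+0=5+0=5
L[7]='a': occ=3, LF[7]=C('a')+3=1+3=4
L[8]='c': occ=3, LF[8]=C('c')+3=8+3=11
L[9]='c': occ=4, LF[9]=C('c')+4=8+4=12
L[10]='c': occ=5, LF[10]=C('c')+5=8+5=13
L[11]='b': occ=1, LF[11]=C('b')+1=5+1=6
L[12]='$': occ=0, LF[12]=C('$')+0=0+0=0
L[13]='c': occ=6, LF[13]=C('c')+6=8+6=14
L[14]='b': occ=2, LF[14]=C('b')+2=5+2=7

Answer: 8 9 1 10 2 3 5 4 11 12 13 6 0 14 7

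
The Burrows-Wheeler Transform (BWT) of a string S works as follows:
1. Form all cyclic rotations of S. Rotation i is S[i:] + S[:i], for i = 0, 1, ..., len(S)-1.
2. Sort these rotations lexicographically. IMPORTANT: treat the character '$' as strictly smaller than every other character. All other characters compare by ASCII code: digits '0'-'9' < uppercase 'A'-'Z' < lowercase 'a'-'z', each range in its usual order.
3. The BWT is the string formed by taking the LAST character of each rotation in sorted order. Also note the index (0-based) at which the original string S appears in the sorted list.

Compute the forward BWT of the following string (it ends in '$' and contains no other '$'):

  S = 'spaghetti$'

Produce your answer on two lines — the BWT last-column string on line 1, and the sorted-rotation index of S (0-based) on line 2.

All 10 rotations (rotation i = S[i:]+S[:i]):
  rot[0] = spaghetti$
  rot[1] = paghetti$s
  rot[2] = aghetti$sp
  rot[3] = ghetti$spa
  rot[4] = hetti$spag
  rot[5] = etti$spagh
  rot[6] = tti$spaghe
  rot[7] = ti$spaghet
  rot[8] = i$spaghett
  rot[9] = $spaghetti
Sorted (with $ < everything):
  sorted[0] = $spaghetti  (last char: 'i')
  sorted[1] = aghetti$sp  (last char: 'p')
  sorted[2] = etti$spagh  (last char: 'h')
  sorted[3] = ghetti$spa  (last char: 'a')
  sorted[4] = hetti$spag  (last char: 'g')
  sorted[5] = i$spaghett  (last char: 't')
  sorted[6] = paghetti$s  (last char: 's')
  sorted[7] = spaghetti$  (last char: '$')
  sorted[8] = ti$spaghet  (last char: 't')
  sorted[9] = tti$spaghe  (last char: 'e')
Last column: iphagts$te
Original string S is at sorted index 7

Answer: iphagts$te
7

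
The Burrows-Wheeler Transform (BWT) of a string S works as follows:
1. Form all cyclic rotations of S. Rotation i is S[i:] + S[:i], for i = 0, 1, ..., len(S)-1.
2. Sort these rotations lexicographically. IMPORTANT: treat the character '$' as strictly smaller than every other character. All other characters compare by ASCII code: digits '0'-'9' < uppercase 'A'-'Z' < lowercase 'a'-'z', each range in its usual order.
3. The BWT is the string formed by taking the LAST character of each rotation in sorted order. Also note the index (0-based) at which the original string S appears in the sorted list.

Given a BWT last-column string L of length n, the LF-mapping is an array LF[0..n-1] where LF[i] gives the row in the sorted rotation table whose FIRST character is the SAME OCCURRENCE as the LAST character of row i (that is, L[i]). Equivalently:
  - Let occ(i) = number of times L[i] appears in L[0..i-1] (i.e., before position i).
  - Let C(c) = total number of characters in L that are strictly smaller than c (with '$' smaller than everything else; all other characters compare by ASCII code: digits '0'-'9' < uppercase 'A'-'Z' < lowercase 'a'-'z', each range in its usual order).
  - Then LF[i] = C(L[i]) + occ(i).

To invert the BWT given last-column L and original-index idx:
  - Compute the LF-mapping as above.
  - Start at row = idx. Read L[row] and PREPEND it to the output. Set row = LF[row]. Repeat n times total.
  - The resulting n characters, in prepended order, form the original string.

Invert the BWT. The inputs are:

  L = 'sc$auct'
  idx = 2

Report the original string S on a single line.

LF mapping: 4 2 0 1 6 3 5
Walk LF starting at row 2, prepending L[row]:
  step 1: row=2, L[2]='$', prepend. Next row=LF[2]=0
  step 2: row=0, L[0]='s', prepend. Next row=LF[0]=4
  step 3: row=4, L[4]='u', prepend. Next row=LF[4]=6
  step 4: row=6, L[6]='t', prepend. Next row=LF[6]=5
  step 5: row=5, L[5]='c', prepend. Next row=LF[5]=3
  step 6: row=3, L[3]='a', prepend. Next row=LF[3]=1
  step 7: row=1, L[1]='c', prepend. Next row=LF[1]=2
Reversed output: cactus$

Answer: cactus$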